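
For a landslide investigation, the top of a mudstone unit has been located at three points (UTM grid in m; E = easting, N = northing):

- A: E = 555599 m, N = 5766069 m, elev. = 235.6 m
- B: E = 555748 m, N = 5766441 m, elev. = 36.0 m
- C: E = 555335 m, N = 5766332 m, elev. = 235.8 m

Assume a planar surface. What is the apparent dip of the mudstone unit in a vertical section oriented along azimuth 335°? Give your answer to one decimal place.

Two edge vectors: A→B = (149, 372, -199.6), A→C = (-264, 263, 0.2).
Normal n = (A→B) × (A→C) = (52569.2, 52664.6, 137395).
So ∂z/∂E = −n_x/n_z = −0.38261 and ∂z/∂N = −n_y/n_z = −0.38331.
Unit vector along 335° is (sin 335°, cos 335°) = (-0.4226, 0.9063).
Slope in that direction = a·(-0.4226) + b·(0.9063) = −0.18570.
Apparent dip = arctan|0.18570| = 10.5° (true dip is 28.4°, so apparent ≤ true as expected).

10.5°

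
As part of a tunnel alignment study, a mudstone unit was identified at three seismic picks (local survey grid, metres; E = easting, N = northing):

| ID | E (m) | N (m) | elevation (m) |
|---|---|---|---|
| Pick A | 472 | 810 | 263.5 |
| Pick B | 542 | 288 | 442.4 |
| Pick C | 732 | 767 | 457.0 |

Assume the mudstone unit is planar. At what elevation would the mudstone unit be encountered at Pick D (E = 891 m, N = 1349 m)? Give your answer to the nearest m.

Let the plane be z = a·E + b·N + c.
Pick B−Pick A: 70a − 522b = 178.9;  Pick C−Pick A: 260a − 43b = 193.5.
Solving gives a = 0.70314, b = −0.24843.
Then c = 263.5 − a·472 − b·810 = 132.84.
At (891, 1349): z = 626.5 − 335.1 + 132.84 = 424.2 m.

424 m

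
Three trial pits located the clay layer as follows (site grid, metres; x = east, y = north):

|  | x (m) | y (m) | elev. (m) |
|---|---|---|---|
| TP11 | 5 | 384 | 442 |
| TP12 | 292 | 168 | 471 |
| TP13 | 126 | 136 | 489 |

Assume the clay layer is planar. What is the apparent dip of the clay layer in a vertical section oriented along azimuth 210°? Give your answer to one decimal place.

Let the plane be z = a·x + b·y + c.
TP12−TP11: 287a − 216b = 29;  TP13−TP11: 121a − 248b = 47.
Solving gives a = −0.06572, b = −0.22158.
Unit vector along 210° is (sin 210°, cos 210°) = (-0.5000, -0.8660).
Slope in that direction = a·(-0.5000) + b·(-0.8660) = 0.22475.
Apparent dip = arctan|0.22475| = 12.7° (true dip is 13.0°, so apparent ≤ true as expected).

12.7°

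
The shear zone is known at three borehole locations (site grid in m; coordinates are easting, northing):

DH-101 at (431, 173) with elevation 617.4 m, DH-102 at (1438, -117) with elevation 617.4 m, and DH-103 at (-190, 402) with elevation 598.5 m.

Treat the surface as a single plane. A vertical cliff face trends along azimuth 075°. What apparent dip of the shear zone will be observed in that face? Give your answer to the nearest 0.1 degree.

11.4°

Let the plane be z = a·easting + b·northing + c.
DH-102−DH-101: 1007a − 290b = 0;  DH-103−DH-101: −621a + 229b = −18.9.
Solving gives a = −0.10851, b = −0.37678.
Unit vector along 075° is (sin 75°, cos 75°) = (0.9659, 0.2588).
Slope in that direction = a·(0.9659) + b·(0.2588) = −0.20233.
Apparent dip = arctan|0.20233| = 11.4° (true dip is 21.4°, so apparent ≤ true as expected).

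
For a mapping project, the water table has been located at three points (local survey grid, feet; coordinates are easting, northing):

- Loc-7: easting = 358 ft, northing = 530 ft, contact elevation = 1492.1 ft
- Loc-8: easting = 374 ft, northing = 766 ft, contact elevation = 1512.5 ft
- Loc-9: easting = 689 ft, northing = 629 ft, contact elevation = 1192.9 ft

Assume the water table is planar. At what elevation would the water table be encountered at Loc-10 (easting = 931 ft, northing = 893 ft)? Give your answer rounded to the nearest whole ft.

Two edge vectors: Loc-7→Loc-8 = (16, 236, 20.4), Loc-7→Loc-9 = (331, 99, -299.2).
Normal n = (Loc-7→Loc-8) × (Loc-7→Loc-9) = (-72630.8, 11539.6, -76532).
So ∂z/∂easting = −n_x/n_z = −0.94903 and ∂z/∂northing = −n_y/n_z = 0.15078.
Intercept c from Loc-7: 1492.1 + 339.75 − 79.91 = 1751.94.
At (931, 893): z = −883.5 + 134.6 + 1751.94 = 1003.0 ft.

1003 ft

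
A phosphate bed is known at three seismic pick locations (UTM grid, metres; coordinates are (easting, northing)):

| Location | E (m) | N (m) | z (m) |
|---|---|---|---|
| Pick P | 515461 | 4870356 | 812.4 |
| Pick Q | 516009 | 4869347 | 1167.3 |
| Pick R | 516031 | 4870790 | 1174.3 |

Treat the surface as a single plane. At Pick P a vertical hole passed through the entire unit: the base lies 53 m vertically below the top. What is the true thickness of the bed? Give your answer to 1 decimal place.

Two edge vectors: Pick P→Pick Q = (548, -1009, 354.9), Pick P→Pick R = (570, 434, 361.9).
Normal n = (Pick P→Pick Q) × (Pick P→Pick R) = (-519183.7, 3971.8, 812962).
So ∂z/∂E = −n_x/n_z = 0.63863 and ∂z/∂N = −n_y/n_z = −0.00489.
|∇z| = √(a²+b²) = 0.63865, so dip δ = arctan(0.63865) = 32.56°.
True thickness = vertical thickness × cos δ = 53 × cos 32.56° = 44.7 m.

44.7 m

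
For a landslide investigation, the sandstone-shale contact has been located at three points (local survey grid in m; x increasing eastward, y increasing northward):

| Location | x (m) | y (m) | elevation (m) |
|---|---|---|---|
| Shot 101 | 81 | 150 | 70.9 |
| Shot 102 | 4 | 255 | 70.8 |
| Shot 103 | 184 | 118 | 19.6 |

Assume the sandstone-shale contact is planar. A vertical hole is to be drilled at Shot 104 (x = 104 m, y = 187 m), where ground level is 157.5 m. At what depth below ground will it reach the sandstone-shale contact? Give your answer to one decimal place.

Let the plane be z = a·x + b·y + c.
Shot 102−Shot 101: −77a + 105b = −0.1;  Shot 103−Shot 101: 103a − 32b = −51.3.
Solving gives a = −0.64540, b = −0.47424.
Then c = 70.9 − a·81 − b·150 = 194.31.
At (104, 187): z_contact = −67.12 − 88.68 + 194.31 = 38.51 m.
Depth below ground = 157.5 − 38.51 = 119.0 m.

119.0 m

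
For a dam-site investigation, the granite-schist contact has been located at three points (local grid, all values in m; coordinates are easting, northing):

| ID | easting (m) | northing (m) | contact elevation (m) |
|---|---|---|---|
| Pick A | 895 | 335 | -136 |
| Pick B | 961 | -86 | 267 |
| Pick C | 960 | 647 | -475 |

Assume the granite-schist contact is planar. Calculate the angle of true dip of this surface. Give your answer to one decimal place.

Let the plane be z = a·easting + b·northing + c.
Pick B−Pick A: 66a − 421b = 403;  Pick C−Pick A: 65a + 312b = −339.
Solving gives a = −0.35413, b = −1.01276.
Gradient magnitude |∇z| = √(a² + b²) = √(0.12541 + 1.02569) = 1.07289.
True dip = arctan(1.07289) = 47.0°, dipping toward NNE (azimuth ≈ 019°).

47.0°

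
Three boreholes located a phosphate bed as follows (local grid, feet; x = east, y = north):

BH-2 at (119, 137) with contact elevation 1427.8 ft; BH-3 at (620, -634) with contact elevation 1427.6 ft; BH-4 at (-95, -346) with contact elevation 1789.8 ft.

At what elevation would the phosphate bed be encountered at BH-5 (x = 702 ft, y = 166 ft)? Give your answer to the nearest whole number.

1015 ft

Let the plane be z = a·x + b·y + c.
BH-3−BH-2: 501a − 771b = −0.2;  BH-4−BH-2: −214a − 483b = 362.
Solving gives a = −0.68603, b = −0.44553.
Then c = 1427.8 − a·119 − b·137 = 1570.47.
At (702, 166): z = −481.6 − 74.0 + 1570.47 = 1014.9 ft.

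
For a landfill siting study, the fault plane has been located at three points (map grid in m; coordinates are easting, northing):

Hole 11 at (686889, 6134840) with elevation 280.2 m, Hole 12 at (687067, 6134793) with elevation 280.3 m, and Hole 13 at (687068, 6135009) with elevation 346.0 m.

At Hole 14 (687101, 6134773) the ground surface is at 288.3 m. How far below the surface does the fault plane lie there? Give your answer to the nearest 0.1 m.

11.3 m

Let the plane be z = a·easting + b·northing + c.
Hole 12−Hole 11: 178a − 47b = 0.1;  Hole 13−Hole 11: 179a + 169b = 65.8.
Solving gives a = 0.080776724, b = 0.303792700.
Then c = 280.2 − a·686889 − b·6134840 = −1918924.05.
At (687101, 6134773): z_contact = 55501.77 + 1863699.26 − 1918924.05 = 276.97 m.
Depth below ground = 288.3 − 276.97 = 11.3 m.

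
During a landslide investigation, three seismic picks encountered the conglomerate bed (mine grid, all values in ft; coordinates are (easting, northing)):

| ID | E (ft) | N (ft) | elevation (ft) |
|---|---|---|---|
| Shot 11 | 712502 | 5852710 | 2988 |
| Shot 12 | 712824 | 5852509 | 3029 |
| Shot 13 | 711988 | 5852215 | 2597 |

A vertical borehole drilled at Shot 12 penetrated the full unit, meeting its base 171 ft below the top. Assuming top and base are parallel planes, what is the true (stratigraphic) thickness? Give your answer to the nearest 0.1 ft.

149.9 ft

Let the plane be z = a·E + b·N + c.
Shot 12−Shot 11: 322a − 201b = 41;  Shot 13−Shot 11: −514a − 495b = −391.
Solving gives a = 0.37642, b = 0.39903.
|∇z| = √(a²+b²) = 0.54856, so dip δ = arctan(0.54856) = 28.75°.
True thickness = vertical thickness × cos δ = 171 × cos 28.75° = 149.9 ft.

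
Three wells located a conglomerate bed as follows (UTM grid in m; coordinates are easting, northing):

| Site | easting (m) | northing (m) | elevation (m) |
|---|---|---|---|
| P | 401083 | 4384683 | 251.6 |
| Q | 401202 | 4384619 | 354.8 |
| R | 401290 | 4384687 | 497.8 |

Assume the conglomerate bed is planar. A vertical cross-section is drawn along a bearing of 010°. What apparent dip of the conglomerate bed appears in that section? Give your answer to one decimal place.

37.7°

Let the plane be z = a·easting + b·northing + c.
Q−P: 119a − 64b = 103.2;  R−P: 207a + 4b = 246.2.
Solving gives a = 1.17820, b = 0.57821.
Unit vector along 010° is (sin 10°, cos 10°) = (0.1736, 0.9848).
Slope in that direction = a·(0.1736) + b·(0.9848) = 0.77402.
Apparent dip = arctan|0.77402| = 37.7° (true dip is 52.7°, so apparent ≤ true as expected).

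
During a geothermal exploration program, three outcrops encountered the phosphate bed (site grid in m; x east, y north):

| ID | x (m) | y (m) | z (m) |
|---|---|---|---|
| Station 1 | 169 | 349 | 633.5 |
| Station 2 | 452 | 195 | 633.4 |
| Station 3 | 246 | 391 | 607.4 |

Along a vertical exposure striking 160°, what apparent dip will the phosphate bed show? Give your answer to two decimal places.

13.17°

Let the plane be z = a·x + b·y + c.
Station 2−Station 1: 283a − 154b = −0.1;  Station 3−Station 1: 77a + 42b = −26.1.
Solving gives a = −0.16946, b = −0.31076.
Unit vector along 160° is (sin 160°, cos 160°) = (0.3420, -0.9397).
Slope in that direction = a·(0.3420) + b·(-0.9397) = 0.23406.
Apparent dip = arctan|0.23406| = 13.17° (true dip is 19.5°, so apparent ≤ true as expected).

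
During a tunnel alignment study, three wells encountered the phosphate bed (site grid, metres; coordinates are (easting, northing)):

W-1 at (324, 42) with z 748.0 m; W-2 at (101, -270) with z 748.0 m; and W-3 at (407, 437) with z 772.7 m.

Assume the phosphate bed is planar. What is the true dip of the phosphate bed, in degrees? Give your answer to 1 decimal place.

8.7°

Let the plane be z = a·E + b·N + c.
W-2−W-1: −223a − 312b = 0;  W-3−W-1: 83a + 395b = 24.7.
Solving gives a = −0.12392, b = 0.08857.
Gradient magnitude |∇z| = √(a² + b²) = √(0.01536 + 0.00784) = 0.15232.
True dip = arctan(0.15232) = 8.7°, dipping toward SE (azimuth ≈ 126°).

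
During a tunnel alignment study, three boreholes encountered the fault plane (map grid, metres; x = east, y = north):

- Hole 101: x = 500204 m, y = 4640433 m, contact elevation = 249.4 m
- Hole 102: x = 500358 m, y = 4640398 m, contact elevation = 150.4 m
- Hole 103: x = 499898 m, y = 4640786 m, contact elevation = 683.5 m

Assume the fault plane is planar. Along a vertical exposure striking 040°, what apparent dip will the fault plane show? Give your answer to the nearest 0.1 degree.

19.3°

Two edge vectors: Hole 101→Hole 102 = (154, -35, -99), Hole 101→Hole 103 = (-306, 353, 434.1).
Normal n = (Hole 101→Hole 102) × (Hole 101→Hole 103) = (19753.5, -36557.4, 43652).
So ∂z/∂x = −n_x/n_z = −0.45252 and ∂z/∂y = −n_y/n_z = 0.83747.
Unit vector along 040° is (sin 40°, cos 40°) = (0.6428, 0.7660).
Slope in that direction = a·(0.6428) + b·(0.7660) = 0.35067.
Apparent dip = arctan|0.35067| = 19.3° (true dip is 43.6°, so apparent ≤ true as expected).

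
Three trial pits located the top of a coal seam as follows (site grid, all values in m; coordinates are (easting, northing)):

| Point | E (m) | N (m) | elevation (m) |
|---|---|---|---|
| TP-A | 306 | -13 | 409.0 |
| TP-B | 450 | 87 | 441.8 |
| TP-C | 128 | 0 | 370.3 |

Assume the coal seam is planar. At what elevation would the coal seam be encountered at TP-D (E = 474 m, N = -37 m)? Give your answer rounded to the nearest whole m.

445 m

Two edge vectors: TP-A→TP-B = (144, 100, 32.8), TP-A→TP-C = (-178, 13, -38.7).
Normal n = (TP-A→TP-B) × (TP-A→TP-C) = (-4296.4, -265.6, 19672).
So ∂z/∂E = −n_x/n_z = 0.21840 and ∂z/∂N = −n_y/n_z = 0.01350.
Intercept c from TP-A: 409 − 66.83 + 0.18 = 342.34.
At (474, -37): z = 103.5 − 0.5 + 342.34 = 445.4 m.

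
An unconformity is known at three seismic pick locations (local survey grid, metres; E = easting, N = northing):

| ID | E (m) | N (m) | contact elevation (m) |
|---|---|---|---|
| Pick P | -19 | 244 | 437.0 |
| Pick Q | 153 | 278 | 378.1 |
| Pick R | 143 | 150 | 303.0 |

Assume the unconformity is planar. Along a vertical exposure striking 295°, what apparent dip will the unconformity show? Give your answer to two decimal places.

Two edge vectors: Pick P→Pick Q = (172, 34, -58.9), Pick P→Pick R = (162, -94, -134).
Normal n = (Pick P→Pick Q) × (Pick P→Pick R) = (-10092.6, 13506.2, -21676).
So ∂z/∂E = −n_x/n_z = −0.46561 and ∂z/∂N = −n_y/n_z = 0.62309.
Unit vector along 295° is (sin 295°, cos 295°) = (-0.9063, 0.4226).
Slope in that direction = a·(-0.9063) + b·(0.4226) = 0.68532.
Apparent dip = arctan|0.68532| = 34.42° (true dip is 37.9°, so apparent ≤ true as expected).

34.42°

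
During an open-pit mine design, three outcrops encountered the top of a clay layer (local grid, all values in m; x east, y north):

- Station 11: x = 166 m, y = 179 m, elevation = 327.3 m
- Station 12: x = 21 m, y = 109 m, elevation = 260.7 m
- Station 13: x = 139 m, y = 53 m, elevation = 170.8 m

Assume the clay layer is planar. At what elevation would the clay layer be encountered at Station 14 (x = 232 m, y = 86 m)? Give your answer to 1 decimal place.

198.3 m

Let the plane be z = a·x + b·y + c.
Station 12−Station 11: −145a − 70b = −66.6;  Station 13−Station 11: −27a − 126b = −156.5.
Solving gives a = −0.15650, b = 1.27560.
Then c = 327.3 − a·166 − b·179 = 124.95.
At (232, 86): z = −36.3 + 109.7 + 124.95 = 198.3 m.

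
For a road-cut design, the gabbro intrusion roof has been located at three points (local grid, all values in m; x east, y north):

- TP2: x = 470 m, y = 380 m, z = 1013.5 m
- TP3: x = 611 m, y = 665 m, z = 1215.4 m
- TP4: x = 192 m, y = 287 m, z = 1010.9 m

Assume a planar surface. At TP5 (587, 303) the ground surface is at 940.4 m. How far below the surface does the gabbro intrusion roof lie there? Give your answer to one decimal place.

23.8 m

Two edge vectors: TP2→TP3 = (141, 285, 201.9), TP2→TP4 = (-278, -93, -2.6).
Normal n = (TP2→TP3) × (TP2→TP4) = (18035.7, -55761.6, 66117).
So ∂z/∂x = −n_x/n_z = −0.27278 and ∂z/∂y = −n_y/n_z = 0.84338.
Intercept c from TP2: 1013.5 + 128.21 − 320.48 = 821.23.
At (587, 303): z_contact = −160.12 + 255.54 + 821.23 = 916.64 m.
Depth below ground = 940.4 − 916.64 = 23.8 m.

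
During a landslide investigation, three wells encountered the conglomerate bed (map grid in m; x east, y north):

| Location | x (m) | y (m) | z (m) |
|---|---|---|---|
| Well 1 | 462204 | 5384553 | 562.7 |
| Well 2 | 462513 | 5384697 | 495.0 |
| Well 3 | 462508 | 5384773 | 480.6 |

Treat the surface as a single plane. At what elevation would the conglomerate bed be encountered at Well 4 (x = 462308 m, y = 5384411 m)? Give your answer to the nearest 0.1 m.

Two edge vectors: Well 1→Well 2 = (309, 144, -67.7), Well 1→Well 3 = (304, 220, -82.1).
Normal n = (Well 1→Well 2) × (Well 1→Well 3) = (3071.6, 4788.1, 24204).
So ∂z/∂x = −n_x/n_z = −0.126904644 and ∂z/∂y = −n_y/n_z = −0.197822674.
Intercept c from Well 1: 562.7 + 58655.83 + 1065186.67 = 1124405.21.
At (462308, 5384411): z = −58669.0 − 1065158.6 + 1124405.21 = 577.6 m.

577.6 m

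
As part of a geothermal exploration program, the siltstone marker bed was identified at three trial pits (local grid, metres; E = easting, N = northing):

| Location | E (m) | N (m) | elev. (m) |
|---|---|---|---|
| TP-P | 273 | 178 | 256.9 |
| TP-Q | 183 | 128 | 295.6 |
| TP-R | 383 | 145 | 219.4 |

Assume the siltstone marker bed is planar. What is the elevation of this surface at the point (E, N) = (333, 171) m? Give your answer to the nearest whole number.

Two edge vectors: TP-P→TP-Q = (-90, -50, 38.7), TP-P→TP-R = (110, -33, -37.5).
Normal n = (TP-P→TP-Q) × (TP-P→TP-R) = (3152.1, 882, 8470).
So ∂z/∂E = −n_x/n_z = −0.37215 and ∂z/∂N = −n_y/n_z = −0.10413.
Intercept c from TP-P: 256.9 + 101.60 + 18.54 = 377.03.
At (333, 171): z = −123.9 − 17.8 + 377.03 = 235.3 m.

235 m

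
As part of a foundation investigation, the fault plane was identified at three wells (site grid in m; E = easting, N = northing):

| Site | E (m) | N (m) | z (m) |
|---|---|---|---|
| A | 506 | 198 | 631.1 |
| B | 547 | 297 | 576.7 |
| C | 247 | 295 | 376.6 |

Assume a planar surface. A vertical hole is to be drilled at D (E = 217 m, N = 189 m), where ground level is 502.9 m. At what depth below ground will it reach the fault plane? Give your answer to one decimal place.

Two edge vectors: A→B = (41, 99, -54.4), A→C = (-259, 97, -254.5).
Normal n = (A→B) × (A→C) = (-19918.7, 24524.1, 29618).
So ∂z/∂E = −n_x/n_z = 0.67252 and ∂z/∂N = −n_y/n_z = −0.82801.
Intercept c from A: 631.1 − 340.30 + 163.95 = 454.75.
At (217, 189): z_contact = 145.94 − 156.49 + 454.75 = 444.19 m.
Depth below ground = 502.9 − 444.19 = 58.7 m.

58.7 m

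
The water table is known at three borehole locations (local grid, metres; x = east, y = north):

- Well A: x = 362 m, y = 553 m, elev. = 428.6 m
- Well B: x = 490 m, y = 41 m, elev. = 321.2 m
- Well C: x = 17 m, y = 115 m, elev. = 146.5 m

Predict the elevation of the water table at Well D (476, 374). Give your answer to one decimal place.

420.0 m

Two edge vectors: Well A→Well B = (128, -512, -107.4), Well A→Well C = (-345, -438, -282.1).
Normal n = (Well A→Well B) × (Well A→Well C) = (97394, 73161.8, -232704).
So ∂z/∂x = −n_x/n_z = 0.41853 and ∂z/∂y = −n_y/n_z = 0.31440.
Intercept c from Well A: 428.6 − 151.51 − 173.86 = 103.23.
At (476, 374): z = 199.2 + 117.6 + 103.23 = 420.0 m.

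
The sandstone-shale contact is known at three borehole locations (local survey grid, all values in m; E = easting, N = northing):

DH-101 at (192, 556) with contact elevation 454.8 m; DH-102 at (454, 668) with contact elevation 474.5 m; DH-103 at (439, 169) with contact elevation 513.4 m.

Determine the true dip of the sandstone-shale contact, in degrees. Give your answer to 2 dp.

7.78°

Two edge vectors: DH-101→DH-102 = (262, 112, 19.7), DH-101→DH-103 = (247, -387, 58.6).
Normal n = (DH-101→DH-102) × (DH-101→DH-103) = (14187.1, -10487.3, -129058).
So ∂z/∂E = −n_x/n_z = 0.10993 and ∂z/∂N = −n_y/n_z = −0.08126.
Gradient magnitude |∇z| = √(a² + b²) = √(0.01208 + 0.00660) = 0.13670.
True dip = arctan(0.13670) = 7.78°, dipping toward NW (azimuth ≈ 306°).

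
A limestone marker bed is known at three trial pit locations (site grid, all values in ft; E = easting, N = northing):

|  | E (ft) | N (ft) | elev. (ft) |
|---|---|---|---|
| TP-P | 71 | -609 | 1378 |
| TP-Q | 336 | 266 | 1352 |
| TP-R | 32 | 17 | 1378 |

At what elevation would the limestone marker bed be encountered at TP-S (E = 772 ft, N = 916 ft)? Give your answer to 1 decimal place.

1313.2 ft

Two edge vectors: TP-P→TP-Q = (265, 875, -26), TP-P→TP-R = (-39, 626, 0).
Normal n = (TP-P→TP-Q) × (TP-P→TP-R) = (16276, 1014, 200015).
So ∂z/∂E = −n_x/n_z = −0.08137 and ∂z/∂N = −n_y/n_z = −0.00507.
Intercept c from TP-P: 1378 + 5.78 − 3.09 = 1380.69.
At (772, 916): z = −62.8 − 4.6 + 1380.69 = 1313.2 ft.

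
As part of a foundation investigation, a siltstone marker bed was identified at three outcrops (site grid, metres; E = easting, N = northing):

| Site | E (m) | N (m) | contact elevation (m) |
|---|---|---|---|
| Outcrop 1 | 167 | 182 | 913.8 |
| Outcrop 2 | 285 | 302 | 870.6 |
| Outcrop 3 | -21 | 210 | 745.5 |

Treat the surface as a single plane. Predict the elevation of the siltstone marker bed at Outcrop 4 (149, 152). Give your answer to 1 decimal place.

933.0 m

Two edge vectors: Outcrop 1→Outcrop 2 = (118, 120, -43.2), Outcrop 1→Outcrop 3 = (-188, 28, -168.3).
Normal n = (Outcrop 1→Outcrop 2) × (Outcrop 1→Outcrop 3) = (-18986.4, 27981, 25864).
So ∂z/∂E = −n_x/n_z = 0.73409 and ∂z/∂N = −n_y/n_z = −1.08185.
Intercept c from Outcrop 1: 913.8 − 122.59 + 196.90 = 988.10.
At (149, 152): z = 109.4 − 164.4 + 988.10 = 933.0 m.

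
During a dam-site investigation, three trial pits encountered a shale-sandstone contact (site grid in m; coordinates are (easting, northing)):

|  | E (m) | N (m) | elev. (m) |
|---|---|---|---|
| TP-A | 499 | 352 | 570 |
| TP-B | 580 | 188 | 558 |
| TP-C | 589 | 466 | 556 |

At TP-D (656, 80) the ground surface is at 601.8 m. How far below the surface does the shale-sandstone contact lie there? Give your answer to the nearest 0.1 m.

55.2 m

Two edge vectors: TP-A→TP-B = (81, -164, -12), TP-A→TP-C = (90, 114, -14).
Normal n = (TP-A→TP-B) × (TP-A→TP-C) = (3664, 54, 23994).
So ∂z/∂E = −n_x/n_z = −0.15270 and ∂z/∂N = −n_y/n_z = −0.00225.
Intercept c from TP-A: 570 + 76.20 + 0.79 = 646.99.
At (656, 80): z_contact = −100.17 − 0.18 + 646.99 = 546.64 m.
Depth below ground = 601.8 − 546.64 = 55.2 m.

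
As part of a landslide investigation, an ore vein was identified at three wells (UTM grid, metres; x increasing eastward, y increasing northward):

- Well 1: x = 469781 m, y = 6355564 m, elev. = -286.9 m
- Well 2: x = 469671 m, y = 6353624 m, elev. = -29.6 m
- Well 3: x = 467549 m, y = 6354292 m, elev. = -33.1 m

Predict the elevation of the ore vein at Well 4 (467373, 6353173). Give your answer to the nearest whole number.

Let the plane be z = a·x + b·y + c.
Well 2−Well 1: −110a − 1940b = 257.3;  Well 3−Well 1: −2232a − 1272b = 253.8.
Solving gives a = −0.03939859, b = −0.13039493.
Then c = -286.9 − a·469781 − b·6355564 = 846955.10.
At (467373, 6353173): z = −18413.8 − 828421.5 + 846955.10 = 119.7 m.

120 m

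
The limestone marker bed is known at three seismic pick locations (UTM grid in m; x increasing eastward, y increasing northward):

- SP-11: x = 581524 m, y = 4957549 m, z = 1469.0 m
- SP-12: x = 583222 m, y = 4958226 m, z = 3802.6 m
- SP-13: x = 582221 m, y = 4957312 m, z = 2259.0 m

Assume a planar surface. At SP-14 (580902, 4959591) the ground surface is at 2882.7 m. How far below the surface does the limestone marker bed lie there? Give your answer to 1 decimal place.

Two edge vectors: SP-11→SP-12 = (1698, 677, 2333.6), SP-11→SP-13 = (697, -237, 790).
Normal n = (SP-11→SP-12) × (SP-11→SP-13) = (1087893.2, 285099.2, -874295).
So ∂z/∂x = −n_x/n_z = 1.244309072 and ∂z/∂y = −n_y/n_z = 0.326090393.
Intercept c from SP-11: 1469 − 723595.59 − 1616609.10 = −2338735.69.
At (580902, 4959591): z_contact = 722821.63 + 1617274.98 − 2338735.69 = 1360.92 m.
Depth below ground = 2882.7 − 1360.92 = 1521.8 m.

1521.8 m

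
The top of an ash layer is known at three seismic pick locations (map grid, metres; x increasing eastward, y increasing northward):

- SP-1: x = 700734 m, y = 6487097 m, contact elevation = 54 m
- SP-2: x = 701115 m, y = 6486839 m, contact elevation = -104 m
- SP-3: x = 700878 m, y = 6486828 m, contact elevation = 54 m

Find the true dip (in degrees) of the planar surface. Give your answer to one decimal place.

36.4°

Two edge vectors: SP-1→SP-2 = (381, -258, -158), SP-1→SP-3 = (144, -269, 0).
Normal n = (SP-1→SP-2) × (SP-1→SP-3) = (-42502, -22752, -65337).
So ∂z/∂x = −n_x/n_z = −0.65050 and ∂z/∂y = −n_y/n_z = −0.34823.
Gradient magnitude |∇z| = √(a² + b²) = √(0.42316 + 0.12126) = 0.73785.
True dip = arctan(0.73785) = 36.4°, dipping toward ENE (azimuth ≈ 062°).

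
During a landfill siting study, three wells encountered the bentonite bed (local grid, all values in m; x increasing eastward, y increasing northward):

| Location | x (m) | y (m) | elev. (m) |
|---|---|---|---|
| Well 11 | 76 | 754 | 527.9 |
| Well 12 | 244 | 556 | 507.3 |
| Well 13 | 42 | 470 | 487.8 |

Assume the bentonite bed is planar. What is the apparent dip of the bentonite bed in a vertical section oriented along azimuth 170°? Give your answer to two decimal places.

Two edge vectors: Well 11→Well 12 = (168, -198, -20.6), Well 11→Well 13 = (-34, -284, -40.1).
Normal n = (Well 11→Well 12) × (Well 11→Well 13) = (2089.4, 7437.2, -54444).
So ∂z/∂x = −n_x/n_z = 0.03838 and ∂z/∂y = −n_y/n_z = 0.13660.
Unit vector along 170° is (sin 170°, cos 170°) = (0.1736, -0.9848).
Slope in that direction = a·(0.1736) + b·(-0.9848) = −0.12786.
Apparent dip = arctan|0.12786| = 7.29° (true dip is 8.1°, so apparent ≤ true as expected).

7.29°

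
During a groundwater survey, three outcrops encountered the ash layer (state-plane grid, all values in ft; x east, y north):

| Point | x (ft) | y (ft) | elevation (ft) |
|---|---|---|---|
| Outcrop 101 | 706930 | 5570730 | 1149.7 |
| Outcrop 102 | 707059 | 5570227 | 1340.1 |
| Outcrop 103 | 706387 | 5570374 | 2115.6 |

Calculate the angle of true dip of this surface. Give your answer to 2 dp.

56.18°

Let the plane be z = a·x + b·y + c.
Outcrop 102−Outcrop 101: 129a − 503b = 190.4;  Outcrop 103−Outcrop 101: −543a − 356b = 965.9.
Solving gives a = −1.31033, b = −0.71458.
Gradient magnitude |∇z| = √(a² + b²) = √(1.71697 + 0.51062) = 1.49251.
True dip = arctan(1.49251) = 56.18°, dipping toward ENE (azimuth ≈ 061°).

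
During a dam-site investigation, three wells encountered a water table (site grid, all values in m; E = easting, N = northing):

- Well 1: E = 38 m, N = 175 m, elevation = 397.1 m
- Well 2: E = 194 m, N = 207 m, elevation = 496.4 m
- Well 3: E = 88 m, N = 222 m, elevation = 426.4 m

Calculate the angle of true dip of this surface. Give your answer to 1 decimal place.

33.2°

Let the plane be z = a·E + b·N + c.
Well 2−Well 1: 156a + 32b = 99.3;  Well 3−Well 1: 50a + 47b = 29.3.
Solving gives a = 0.65065, b = −0.06877.
Gradient magnitude |∇z| = √(a² + b²) = √(0.42334 + 0.00473) = 0.65427.
True dip = arctan(0.65427) = 33.2°, dipping toward W (azimuth ≈ 276°).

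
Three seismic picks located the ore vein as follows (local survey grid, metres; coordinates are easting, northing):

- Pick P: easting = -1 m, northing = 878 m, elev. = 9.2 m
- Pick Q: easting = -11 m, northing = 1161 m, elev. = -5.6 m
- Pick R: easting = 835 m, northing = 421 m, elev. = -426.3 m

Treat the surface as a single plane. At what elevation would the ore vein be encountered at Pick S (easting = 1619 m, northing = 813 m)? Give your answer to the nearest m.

-894 m

Let the plane be z = a·easting + b·northing + c.
Pick Q−Pick P: −10a + 283b = −14.8;  Pick R−Pick P: 836a − 457b = −435.5.
Solving gives a = −0.56034, b = −0.07210.
Then c = 9.2 − a·-1 − b·878 = 71.94.
At (1619, 813): z = −907.2 − 58.6 + 71.94 = -893.9 m.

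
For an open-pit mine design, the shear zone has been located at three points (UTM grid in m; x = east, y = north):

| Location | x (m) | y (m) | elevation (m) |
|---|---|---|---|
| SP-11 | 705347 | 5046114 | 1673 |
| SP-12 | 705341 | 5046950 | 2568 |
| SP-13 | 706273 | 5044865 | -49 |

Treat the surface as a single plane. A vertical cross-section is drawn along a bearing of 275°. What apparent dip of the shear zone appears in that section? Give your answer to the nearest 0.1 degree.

Let the plane be z = a·x + b·y + c.
SP-12−SP-11: −6a + 836b = 895;  SP-13−SP-11: 926a − 1249b = −1722.
Solving gives a = −0.41967, b = 1.06756.
Unit vector along 275° is (sin 275°, cos 275°) = (-0.9962, 0.0872).
Slope in that direction = a·(-0.9962) + b·(0.0872) = 0.51112.
Apparent dip = arctan|0.51112| = 27.1° (true dip is 48.9°, so apparent ≤ true as expected).

27.1°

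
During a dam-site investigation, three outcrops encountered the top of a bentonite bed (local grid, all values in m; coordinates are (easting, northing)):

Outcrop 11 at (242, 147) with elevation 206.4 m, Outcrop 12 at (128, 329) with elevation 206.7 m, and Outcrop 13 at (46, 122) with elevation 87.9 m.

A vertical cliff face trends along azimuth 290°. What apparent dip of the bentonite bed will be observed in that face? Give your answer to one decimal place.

22.1°

Let the plane be z = a·E + b·N + c.
Outcrop 12−Outcrop 11: −114a + 182b = 0.3;  Outcrop 13−Outcrop 11: −196a − 25b = −118.5.
Solving gives a = 0.55967, b = 0.35221.
Unit vector along 290° is (sin 290°, cos 290°) = (-0.9397, 0.3420).
Slope in that direction = a·(-0.9397) + b·(0.3420) = −0.40545.
Apparent dip = arctan|0.40545| = 22.1° (true dip is 33.5°, so apparent ≤ true as expected).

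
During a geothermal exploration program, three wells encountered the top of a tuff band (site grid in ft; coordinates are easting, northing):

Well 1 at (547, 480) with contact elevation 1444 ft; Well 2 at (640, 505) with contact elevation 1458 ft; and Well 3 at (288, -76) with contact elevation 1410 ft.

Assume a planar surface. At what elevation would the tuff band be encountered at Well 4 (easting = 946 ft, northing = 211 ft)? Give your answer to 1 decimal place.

1507.9 ft

Let the plane be z = a·easting + b·northing + c.
Well 2−Well 1: 93a + 25b = 14;  Well 3−Well 1: −259a − 556b = −34.
Solving gives a = 0.15330, b = −0.01026.
Then c = 1444 − a·547 − b·480 = 1365.07.
At (946, 211): z = 145.0 − 2.2 + 1365.07 = 1507.9 ft.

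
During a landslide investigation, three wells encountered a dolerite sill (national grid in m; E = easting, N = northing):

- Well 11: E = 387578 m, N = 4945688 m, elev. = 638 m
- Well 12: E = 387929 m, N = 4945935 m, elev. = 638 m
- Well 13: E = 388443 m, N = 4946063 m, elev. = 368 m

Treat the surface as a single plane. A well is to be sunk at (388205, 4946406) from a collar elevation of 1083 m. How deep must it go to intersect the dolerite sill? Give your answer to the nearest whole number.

Let the plane be z = a·E + b·N + c.
Well 12−Well 11: 351a + 247b = 0;  Well 13−Well 11: 865a + 375b = −270.
Solving gives a = −0.81299525, b = 1.15530903.
Then c = 638 − a·387578 − b·4945688 = −5398060.95.
At (388205, 4946406): z_contact = −315608.8 + 5714627.5 − 5398060.95 = 957.8 m.
Depth below ground = 1083 − 957.8 = 125 m.

125 m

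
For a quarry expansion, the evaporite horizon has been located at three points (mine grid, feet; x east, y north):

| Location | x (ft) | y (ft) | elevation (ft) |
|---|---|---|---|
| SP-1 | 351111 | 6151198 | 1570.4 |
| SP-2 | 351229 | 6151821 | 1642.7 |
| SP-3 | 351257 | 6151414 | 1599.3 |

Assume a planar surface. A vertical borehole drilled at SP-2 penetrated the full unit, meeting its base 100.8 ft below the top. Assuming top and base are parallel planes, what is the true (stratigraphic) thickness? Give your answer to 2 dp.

100.14 ft

Two edge vectors: SP-1→SP-2 = (118, 623, 72.3), SP-1→SP-3 = (146, 216, 28.9).
Normal n = (SP-1→SP-2) × (SP-1→SP-3) = (2387.9, 7145.6, -65470).
So ∂z/∂x = −n_x/n_z = 0.03647 and ∂z/∂y = −n_y/n_z = 0.10914.
|∇z| = √(a²+b²) = 0.11508, so dip δ = arctan(0.11508) = 6.56°.
True thickness = vertical thickness × cos δ = 100.8 × cos 6.56° = 100.14 ft.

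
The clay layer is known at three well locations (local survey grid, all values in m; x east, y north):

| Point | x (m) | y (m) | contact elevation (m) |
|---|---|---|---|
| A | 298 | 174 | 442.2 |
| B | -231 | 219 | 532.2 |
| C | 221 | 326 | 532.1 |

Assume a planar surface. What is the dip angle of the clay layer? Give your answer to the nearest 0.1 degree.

28.5°

Two edge vectors: A→B = (-529, 45, 90), A→C = (-77, 152, 89.9).
Normal n = (A→B) × (A→C) = (-9634.5, 40627.1, -76943).
So ∂z/∂x = −n_x/n_z = −0.12522 and ∂z/∂y = −n_y/n_z = 0.52802.
Gradient magnitude |∇z| = √(a² + b²) = √(0.01568 + 0.27880) = 0.54266.
True dip = arctan(0.54266) = 28.5°, dipping toward SSE (azimuth ≈ 167°).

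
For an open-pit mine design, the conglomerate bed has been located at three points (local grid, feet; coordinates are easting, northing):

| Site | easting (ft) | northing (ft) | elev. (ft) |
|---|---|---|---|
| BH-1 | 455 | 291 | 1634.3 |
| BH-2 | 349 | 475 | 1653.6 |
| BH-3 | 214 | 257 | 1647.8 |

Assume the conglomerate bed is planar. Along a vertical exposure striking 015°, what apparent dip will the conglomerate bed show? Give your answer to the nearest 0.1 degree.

Let the plane be z = a·easting + b·northing + c.
BH-2−BH-1: −106a + 184b = 19.3;  BH-3−BH-1: −241a − 34b = 13.5.
Solving gives a = −0.06549, b = 0.06716.
Unit vector along 015° is (sin 15°, cos 15°) = (0.2588, 0.9659).
Slope in that direction = a·(0.2588) + b·(0.9659) = 0.04792.
Apparent dip = arctan|0.04792| = 2.7° (true dip is 5.4°, so apparent ≤ true as expected).

2.7°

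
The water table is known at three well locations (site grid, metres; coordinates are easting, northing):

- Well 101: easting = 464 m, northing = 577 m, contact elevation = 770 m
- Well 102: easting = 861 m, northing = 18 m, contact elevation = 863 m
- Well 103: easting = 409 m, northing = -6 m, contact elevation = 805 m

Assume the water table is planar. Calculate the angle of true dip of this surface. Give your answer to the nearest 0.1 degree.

8.6°

Two edge vectors: Well 101→Well 102 = (397, -559, 93), Well 101→Well 103 = (-55, -583, 35).
Normal n = (Well 101→Well 102) × (Well 101→Well 103) = (34654, -19010, -262196).
So ∂z/∂easting = −n_x/n_z = 0.13217 and ∂z/∂northing = −n_y/n_z = −0.07250.
Gradient magnitude |∇z| = √(a² + b²) = √(0.01747 + 0.00526) = 0.15075.
True dip = arctan(0.15075) = 8.6°, dipping toward WNW (azimuth ≈ 299°).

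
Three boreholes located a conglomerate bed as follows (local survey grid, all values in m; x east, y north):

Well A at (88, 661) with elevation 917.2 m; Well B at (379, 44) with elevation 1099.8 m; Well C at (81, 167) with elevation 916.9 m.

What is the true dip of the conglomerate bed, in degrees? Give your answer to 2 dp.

31.40°

Two edge vectors: Well A→Well B = (291, -617, 182.6), Well A→Well C = (-7, -494, -0.3).
Normal n = (Well A→Well B) × (Well A→Well C) = (90389.5, -1190.9, -148073).
So ∂z/∂x = −n_x/n_z = 0.61044 and ∂z/∂y = −n_y/n_z = −0.00804.
Gradient magnitude |∇z| = √(a² + b²) = √(0.37264 + 0.00006) = 0.61049.
True dip = arctan(0.61049) = 31.40°, dipping toward W (azimuth ≈ 271°).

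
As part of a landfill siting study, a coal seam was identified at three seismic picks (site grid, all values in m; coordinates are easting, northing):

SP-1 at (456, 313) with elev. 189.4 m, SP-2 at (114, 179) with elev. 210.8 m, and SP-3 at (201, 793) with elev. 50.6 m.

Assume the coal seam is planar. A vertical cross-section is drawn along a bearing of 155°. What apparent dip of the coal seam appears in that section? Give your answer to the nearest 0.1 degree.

14.6°

Two edge vectors: SP-1→SP-2 = (-342, -134, 21.4), SP-1→SP-3 = (-255, 480, -138.8).
Normal n = (SP-1→SP-2) × (SP-1→SP-3) = (8327.2, -52926.6, -198330).
So ∂z/∂easting = −n_x/n_z = 0.04199 and ∂z/∂northing = −n_y/n_z = −0.26686.
Unit vector along 155° is (sin 155°, cos 155°) = (0.4226, -0.9063).
Slope in that direction = a·(0.4226) + b·(-0.9063) = 0.25960.
Apparent dip = arctan|0.25960| = 14.6° (true dip is 15.1°, so apparent ≤ true as expected).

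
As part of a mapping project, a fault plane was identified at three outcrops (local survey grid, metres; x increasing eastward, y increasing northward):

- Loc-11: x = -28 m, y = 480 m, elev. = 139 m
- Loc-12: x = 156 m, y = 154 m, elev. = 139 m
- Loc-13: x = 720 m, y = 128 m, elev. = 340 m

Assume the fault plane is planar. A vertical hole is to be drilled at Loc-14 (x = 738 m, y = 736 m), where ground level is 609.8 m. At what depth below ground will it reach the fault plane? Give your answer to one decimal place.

Let the plane be z = a·x + b·y + c.
Loc-12−Loc-11: 184a − 326b = 0;  Loc-13−Loc-11: 748a − 352b = 201.
Solving gives a = 0.36590, b = 0.20652.
Then c = 139 − a·-28 − b·480 = 50.11.
At (738, 736): z_contact = 270.04 + 152.00 + 50.11 = 472.15 m.
Depth below ground = 609.8 − 472.15 = 137.6 m.

137.6 m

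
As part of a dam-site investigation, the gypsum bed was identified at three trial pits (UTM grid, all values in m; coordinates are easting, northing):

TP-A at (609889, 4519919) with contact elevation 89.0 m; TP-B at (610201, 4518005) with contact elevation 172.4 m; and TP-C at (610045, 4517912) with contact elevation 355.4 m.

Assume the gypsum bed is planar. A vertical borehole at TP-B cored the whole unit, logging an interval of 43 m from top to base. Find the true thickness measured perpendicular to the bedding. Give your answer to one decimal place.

29.4 m

Let the plane be z = a·easting + b·northing + c.
TP-B−TP-A: 312a − 1914b = 83.4;  TP-C−TP-A: 156a − 2007b = 266.4.
Solving gives a = −1.04550, b = −0.21400.
|∇z| = √(a²+b²) = 1.06718, so dip δ = arctan(1.06718) = 46.86°.
True thickness = vertical thickness × cos δ = 43 × cos 46.86° = 29.4 m.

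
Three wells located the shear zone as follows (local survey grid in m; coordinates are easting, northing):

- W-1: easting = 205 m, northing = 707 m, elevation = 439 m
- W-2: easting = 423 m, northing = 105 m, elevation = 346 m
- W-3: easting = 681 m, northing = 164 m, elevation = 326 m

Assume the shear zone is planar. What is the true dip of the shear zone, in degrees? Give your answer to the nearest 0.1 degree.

8.9°

Two edge vectors: W-1→W-2 = (218, -602, -93), W-1→W-3 = (476, -543, -113).
Normal n = (W-1→W-2) × (W-1→W-3) = (17527, -19634, 168178).
So ∂z/∂easting = −n_x/n_z = −0.10422 and ∂z/∂northing = −n_y/n_z = 0.11675.
Gradient magnitude |∇z| = √(a² + b²) = √(0.01086 + 0.01363) = 0.15649.
True dip = arctan(0.15649) = 8.9°, dipping toward SE (azimuth ≈ 138°).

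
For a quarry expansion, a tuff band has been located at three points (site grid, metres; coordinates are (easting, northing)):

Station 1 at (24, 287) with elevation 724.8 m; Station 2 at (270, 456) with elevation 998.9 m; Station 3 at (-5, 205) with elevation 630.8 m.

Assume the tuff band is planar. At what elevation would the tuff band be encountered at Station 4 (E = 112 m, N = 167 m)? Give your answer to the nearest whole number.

Let the plane be z = a·E + b·N + c.
Station 2−Station 1: 246a + 169b = 274.1;  Station 3−Station 1: −29a − 82b = −94.
Solving gives a = 0.43155, b = 0.99372.
Then c = 724.8 − a·24 − b·287 = 429.25.
At (112, 167): z = 48.3 + 166.0 + 429.25 = 643.5 m.

644 m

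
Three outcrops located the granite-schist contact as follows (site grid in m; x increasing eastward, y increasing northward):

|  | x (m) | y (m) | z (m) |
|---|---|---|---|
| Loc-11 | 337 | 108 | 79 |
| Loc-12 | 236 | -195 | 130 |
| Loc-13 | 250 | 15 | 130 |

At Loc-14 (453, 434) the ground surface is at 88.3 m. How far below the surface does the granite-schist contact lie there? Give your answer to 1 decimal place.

68.8 m

Let the plane be z = a·x + b·y + c.
Loc-12−Loc-11: −101a − 303b = 51;  Loc-13−Loc-11: −87a − 93b = 51.
Solving gives a = −0.63119, b = 0.04208.
Then c = 79 − a·337 − b·108 = 287.17.
At (453, 434): z_contact = −285.93 + 18.26 + 287.17 = 19.50 m.
Depth below ground = 88.3 − 19.50 = 68.8 m.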